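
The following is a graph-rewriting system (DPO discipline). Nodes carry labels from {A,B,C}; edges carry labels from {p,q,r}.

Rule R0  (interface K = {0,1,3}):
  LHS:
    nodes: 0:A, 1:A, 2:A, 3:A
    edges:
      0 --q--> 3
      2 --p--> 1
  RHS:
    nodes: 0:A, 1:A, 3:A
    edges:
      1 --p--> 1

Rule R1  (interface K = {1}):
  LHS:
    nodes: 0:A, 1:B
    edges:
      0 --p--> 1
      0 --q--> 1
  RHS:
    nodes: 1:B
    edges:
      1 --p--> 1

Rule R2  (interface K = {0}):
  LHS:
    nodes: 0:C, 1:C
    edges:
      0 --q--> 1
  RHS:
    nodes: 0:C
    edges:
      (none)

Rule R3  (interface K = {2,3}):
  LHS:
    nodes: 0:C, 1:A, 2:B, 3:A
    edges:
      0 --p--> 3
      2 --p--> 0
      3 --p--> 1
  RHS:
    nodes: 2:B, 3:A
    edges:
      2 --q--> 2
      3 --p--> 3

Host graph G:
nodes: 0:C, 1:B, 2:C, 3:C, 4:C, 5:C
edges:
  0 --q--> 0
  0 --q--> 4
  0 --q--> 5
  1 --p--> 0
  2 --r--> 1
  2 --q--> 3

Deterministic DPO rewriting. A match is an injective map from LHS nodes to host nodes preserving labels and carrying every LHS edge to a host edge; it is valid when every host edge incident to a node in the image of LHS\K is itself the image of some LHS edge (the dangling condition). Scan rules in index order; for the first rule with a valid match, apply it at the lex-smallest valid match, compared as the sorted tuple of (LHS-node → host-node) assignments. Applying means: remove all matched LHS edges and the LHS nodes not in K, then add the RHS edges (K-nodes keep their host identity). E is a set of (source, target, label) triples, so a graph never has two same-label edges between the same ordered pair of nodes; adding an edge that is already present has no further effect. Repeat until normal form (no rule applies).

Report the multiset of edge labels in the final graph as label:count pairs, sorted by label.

start.  V:6 E:6  edges: 0-q->0 0-q->4 0-q->5 1-p->0 2-r->1 2-q->3
1. fire R2 via {0↦0, 1↦4}  →  V:5 E:5  edges: 0-q->0 0-q->5 1-p->0 2-r->1 2-q->3
2. fire R2 via {0↦0, 1↦5}  →  V:4 E:4  edges: 0-q->0 1-p->0 2-r->1 2-q->3
3. fire R2 via {0↦2, 1↦3}  →  V:3 E:3  edges: 0-q->0 1-p->0 2-r->1
normal form: no rule applies after step 3
NF edges: [(0, 0, 'q'), (1, 0, 'p'), (2, 1, 'r')]

Answer: p:1 q:1 r:1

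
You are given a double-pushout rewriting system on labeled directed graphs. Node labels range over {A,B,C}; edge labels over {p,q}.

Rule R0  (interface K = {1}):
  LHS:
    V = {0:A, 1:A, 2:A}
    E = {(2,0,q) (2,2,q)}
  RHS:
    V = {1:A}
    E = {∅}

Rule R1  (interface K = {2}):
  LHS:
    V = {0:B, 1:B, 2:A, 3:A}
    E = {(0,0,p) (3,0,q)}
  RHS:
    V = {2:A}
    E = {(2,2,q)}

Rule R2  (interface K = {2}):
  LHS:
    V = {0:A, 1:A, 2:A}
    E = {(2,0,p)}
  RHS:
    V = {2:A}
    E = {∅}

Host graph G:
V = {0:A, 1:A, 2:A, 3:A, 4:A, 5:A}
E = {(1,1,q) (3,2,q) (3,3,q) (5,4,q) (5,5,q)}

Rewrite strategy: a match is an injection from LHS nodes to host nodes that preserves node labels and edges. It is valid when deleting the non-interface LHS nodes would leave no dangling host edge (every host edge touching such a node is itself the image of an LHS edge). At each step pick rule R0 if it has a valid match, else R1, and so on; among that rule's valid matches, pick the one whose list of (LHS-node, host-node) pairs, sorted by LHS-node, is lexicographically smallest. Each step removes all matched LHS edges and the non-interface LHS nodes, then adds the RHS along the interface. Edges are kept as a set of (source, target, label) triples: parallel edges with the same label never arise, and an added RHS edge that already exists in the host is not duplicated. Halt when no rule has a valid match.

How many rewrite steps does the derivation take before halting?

Answer: 2

Steps:
initial: |V|=6 |E|=5  E = 1-q->1 3-q->2 3-q->3 5-q->4 5-q->5
step 1: apply R0 at {0↦2, 1↦0, 2↦3}  → |V|=4 |E|=3  E = 1-q->1 5-q->4 5-q->5
step 2: apply R0 at {0↦4, 1↦0, 2↦5}  → |V|=2 |E|=1  E = 1-q->1
halt: no rule applies after step 2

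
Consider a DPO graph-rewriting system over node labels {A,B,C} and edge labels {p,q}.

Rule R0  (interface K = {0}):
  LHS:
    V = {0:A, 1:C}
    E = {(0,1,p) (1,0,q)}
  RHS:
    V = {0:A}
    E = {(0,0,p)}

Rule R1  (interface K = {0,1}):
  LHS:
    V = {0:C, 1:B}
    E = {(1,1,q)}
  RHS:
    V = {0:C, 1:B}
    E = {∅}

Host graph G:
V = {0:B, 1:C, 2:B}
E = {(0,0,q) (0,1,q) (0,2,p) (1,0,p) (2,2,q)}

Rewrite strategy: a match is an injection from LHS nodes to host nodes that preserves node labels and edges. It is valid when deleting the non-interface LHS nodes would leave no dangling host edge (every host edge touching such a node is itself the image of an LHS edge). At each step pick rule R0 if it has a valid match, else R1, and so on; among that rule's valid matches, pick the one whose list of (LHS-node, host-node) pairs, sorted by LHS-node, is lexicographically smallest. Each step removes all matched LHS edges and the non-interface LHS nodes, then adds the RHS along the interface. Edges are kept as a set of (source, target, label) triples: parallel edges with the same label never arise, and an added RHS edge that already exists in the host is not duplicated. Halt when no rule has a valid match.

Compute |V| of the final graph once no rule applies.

initial: |V|=3 |E|=5  E = 0-q->0 0-q->1 0-p->2 1-p->0 2-q->2
step 1: apply R1 at {0↦1, 1↦0}  → |V|=3 |E|=4  E = 0-q->1 0-p->2 1-p->0 2-q->2
step 2: apply R1 at {0↦1, 1↦2}  → |V|=3 |E|=3  E = 0-q->1 0-p->2 1-p->0
normal form: no rule applies after step 2
NF nodes: {0:B, 1:C, 2:B}

Answer: 3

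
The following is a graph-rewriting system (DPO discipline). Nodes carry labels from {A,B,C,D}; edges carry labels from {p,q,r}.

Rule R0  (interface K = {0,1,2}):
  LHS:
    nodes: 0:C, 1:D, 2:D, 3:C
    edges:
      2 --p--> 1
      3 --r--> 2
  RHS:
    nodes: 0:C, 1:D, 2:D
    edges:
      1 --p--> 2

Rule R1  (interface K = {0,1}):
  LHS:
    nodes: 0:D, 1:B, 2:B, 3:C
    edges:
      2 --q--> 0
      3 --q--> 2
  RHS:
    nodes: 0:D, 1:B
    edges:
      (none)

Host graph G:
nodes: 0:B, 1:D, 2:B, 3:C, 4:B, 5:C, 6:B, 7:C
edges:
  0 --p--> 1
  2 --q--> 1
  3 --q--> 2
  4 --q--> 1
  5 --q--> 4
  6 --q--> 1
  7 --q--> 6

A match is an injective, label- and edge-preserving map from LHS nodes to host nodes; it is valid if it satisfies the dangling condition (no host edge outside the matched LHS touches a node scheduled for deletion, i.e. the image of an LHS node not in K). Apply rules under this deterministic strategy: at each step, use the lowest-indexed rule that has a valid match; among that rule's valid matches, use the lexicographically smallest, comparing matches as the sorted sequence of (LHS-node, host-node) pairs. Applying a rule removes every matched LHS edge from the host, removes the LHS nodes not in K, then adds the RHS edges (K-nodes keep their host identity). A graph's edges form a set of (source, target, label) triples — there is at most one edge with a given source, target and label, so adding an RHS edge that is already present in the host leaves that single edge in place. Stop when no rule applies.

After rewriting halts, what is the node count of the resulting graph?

Answer: 2

Rewrite trace:
[0] host  ⇒  8 nodes, 7 edges  {0-p->1 2-q->1 3-q->2 4-q->1 5-q->4 6-q->1 7-q->6}
[1] R1 @ {0↦1, 1↦0, 2↦2, 3↦3}  ⇒  6 nodes, 5 edges  {0-p->1 4-q->1 5-q->4 6-q->1 7-q->6}
[2] R1 @ {0↦1, 1↦0, 2↦4, 3↦5}  ⇒  4 nodes, 3 edges  {0-p->1 6-q->1 7-q->6}
[3] R1 @ {0↦1, 1↦0, 2↦6, 3↦7}  ⇒  2 nodes, 1 edges  {0-p->1}
halt: no rule applies after step 3
NF nodes: {0:B, 1:D}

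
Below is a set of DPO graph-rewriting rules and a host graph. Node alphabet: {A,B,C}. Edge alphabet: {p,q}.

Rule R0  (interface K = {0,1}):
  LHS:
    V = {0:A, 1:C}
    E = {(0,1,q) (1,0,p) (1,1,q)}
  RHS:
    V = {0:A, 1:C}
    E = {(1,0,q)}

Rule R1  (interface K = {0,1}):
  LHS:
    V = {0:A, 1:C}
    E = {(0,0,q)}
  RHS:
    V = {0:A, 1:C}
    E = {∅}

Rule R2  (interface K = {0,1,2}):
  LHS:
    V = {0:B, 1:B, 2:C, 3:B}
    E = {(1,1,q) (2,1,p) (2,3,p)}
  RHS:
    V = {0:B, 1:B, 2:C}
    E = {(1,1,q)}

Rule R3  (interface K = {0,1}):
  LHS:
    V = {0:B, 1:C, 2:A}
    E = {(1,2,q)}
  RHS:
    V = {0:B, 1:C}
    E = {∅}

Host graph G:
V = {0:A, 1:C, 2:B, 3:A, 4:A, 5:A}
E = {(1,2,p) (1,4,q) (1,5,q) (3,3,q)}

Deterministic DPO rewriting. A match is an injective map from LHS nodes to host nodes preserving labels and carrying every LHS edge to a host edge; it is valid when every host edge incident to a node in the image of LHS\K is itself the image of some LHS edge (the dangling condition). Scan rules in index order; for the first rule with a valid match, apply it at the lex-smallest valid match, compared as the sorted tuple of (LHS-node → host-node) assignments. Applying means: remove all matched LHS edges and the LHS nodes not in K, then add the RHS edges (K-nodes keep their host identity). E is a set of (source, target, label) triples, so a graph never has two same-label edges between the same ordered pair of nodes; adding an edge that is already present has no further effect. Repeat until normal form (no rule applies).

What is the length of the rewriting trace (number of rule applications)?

initial: |V|=6 |E|=4  E = 1-p->2 1-q->4 1-q->5 3-q->3
step 1: apply R1 at {0↦3, 1↦1}  → |V|=6 |E|=3  E = 1-p->2 1-q->4 1-q->5
step 2: apply R3 at {0↦2, 1↦1, 2↦4}  → |V|=5 |E|=2  E = 1-p->2 1-q->5
step 3: apply R3 at {0↦2, 1↦1, 2↦5}  → |V|=4 |E|=1  E = 1-p->2
halt: no rule applies after step 3

Answer: 3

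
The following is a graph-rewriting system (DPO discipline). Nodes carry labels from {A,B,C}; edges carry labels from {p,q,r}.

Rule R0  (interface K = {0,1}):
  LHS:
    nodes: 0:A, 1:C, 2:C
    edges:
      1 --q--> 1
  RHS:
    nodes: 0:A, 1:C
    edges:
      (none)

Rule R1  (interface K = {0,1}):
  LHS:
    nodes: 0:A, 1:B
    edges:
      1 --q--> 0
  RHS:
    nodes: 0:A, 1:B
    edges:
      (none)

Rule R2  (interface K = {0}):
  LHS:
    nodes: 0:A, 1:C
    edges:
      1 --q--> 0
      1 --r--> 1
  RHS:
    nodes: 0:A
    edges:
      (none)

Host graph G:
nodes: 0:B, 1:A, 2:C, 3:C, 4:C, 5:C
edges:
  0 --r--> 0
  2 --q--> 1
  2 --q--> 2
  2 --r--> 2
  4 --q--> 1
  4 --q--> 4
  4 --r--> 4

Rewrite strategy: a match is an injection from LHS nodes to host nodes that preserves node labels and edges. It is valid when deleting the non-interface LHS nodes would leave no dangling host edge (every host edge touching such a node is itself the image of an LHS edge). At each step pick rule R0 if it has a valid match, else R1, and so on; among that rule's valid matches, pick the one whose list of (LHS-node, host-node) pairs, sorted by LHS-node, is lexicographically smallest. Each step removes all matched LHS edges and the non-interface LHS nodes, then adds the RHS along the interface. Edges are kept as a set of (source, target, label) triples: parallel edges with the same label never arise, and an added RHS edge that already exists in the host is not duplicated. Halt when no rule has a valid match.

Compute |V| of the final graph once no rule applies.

Answer: 2

Rewrite trace:
initial: |V|=6 |E|=7  E = 0-r->0 2-q->1 2-q->2 2-r->2 4-q->1 4-q->4 4-r->4
step 1: apply R0 at {0↦1, 1↦2, 2↦3}  → |V|=5 |E|=6  E = 0-r->0 2-q->1 2-r->2 4-q->1 4-q->4 4-r->4
step 2: apply R0 at {0↦1, 1↦4, 2↦5}  → |V|=4 |E|=5  E = 0-r->0 2-q->1 2-r->2 4-q->1 4-r->4
step 3: apply R2 at {0↦1, 1↦2}  → |V|=3 |E|=3  E = 0-r->0 4-q->1 4-r->4
step 4: apply R2 at {0↦1, 1↦4}  → |V|=2 |E|=1  E = 0-r->0
normal form: no rule applies after step 4
NF nodes: {0:B, 1:A}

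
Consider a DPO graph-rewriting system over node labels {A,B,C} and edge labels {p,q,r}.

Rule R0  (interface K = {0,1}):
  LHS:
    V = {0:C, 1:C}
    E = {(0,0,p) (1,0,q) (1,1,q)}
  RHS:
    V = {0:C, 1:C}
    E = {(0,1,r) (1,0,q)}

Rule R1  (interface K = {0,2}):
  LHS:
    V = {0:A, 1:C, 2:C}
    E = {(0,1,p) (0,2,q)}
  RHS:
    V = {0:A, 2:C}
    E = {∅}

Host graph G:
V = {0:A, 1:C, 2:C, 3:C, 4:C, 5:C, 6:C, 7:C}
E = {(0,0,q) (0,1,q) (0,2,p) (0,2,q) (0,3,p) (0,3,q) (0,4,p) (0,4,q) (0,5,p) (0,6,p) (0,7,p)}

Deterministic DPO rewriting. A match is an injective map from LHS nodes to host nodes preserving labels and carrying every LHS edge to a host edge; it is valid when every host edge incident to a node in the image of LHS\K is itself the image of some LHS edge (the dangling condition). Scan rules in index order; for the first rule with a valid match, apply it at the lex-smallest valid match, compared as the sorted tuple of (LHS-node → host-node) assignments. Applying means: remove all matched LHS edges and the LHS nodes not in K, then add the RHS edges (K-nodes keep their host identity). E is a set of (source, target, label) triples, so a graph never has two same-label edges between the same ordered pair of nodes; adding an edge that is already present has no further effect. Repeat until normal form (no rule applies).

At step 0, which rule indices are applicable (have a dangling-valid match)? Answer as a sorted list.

R0: no valid match — LHS pattern not found
R1: 12 valid matches — {0↦0, 1↦5, 2↦1}, {0↦0, 1↦5, 2↦2}, {0↦0, 1↦5, 2↦3} (+9 more)

Answer: [R1]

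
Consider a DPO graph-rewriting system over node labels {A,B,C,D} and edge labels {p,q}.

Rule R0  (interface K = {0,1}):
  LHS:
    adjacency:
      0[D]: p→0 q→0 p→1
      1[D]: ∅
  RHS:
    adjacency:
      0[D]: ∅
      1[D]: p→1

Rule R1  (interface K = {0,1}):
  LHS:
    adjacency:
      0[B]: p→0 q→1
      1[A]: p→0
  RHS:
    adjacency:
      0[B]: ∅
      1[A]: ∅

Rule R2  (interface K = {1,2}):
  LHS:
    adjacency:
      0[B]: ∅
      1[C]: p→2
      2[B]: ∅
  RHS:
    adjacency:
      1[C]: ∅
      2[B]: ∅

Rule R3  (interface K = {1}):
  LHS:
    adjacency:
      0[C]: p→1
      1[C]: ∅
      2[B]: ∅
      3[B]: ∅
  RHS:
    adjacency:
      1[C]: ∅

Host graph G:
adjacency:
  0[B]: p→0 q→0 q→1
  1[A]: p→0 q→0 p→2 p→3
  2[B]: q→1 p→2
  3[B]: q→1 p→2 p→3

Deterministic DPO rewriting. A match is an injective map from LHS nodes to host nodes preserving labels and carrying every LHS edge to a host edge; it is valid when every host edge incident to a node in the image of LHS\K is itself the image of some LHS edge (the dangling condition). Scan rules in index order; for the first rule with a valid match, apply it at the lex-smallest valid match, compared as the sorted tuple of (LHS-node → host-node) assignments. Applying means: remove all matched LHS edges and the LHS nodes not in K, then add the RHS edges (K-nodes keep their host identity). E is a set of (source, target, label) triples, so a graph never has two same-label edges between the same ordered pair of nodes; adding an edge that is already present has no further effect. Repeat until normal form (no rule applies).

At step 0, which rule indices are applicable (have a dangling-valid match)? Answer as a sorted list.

Answer: [R1]

Rewrite trace:
R0: no valid match — LHS pattern not found
R1: 3 valid matches — {0↦0, 1↦1}, {0↦2, 1↦1}, {0↦3, 1↦1}
R2: no valid match — LHS pattern not found
R3: no valid match — LHS pattern not found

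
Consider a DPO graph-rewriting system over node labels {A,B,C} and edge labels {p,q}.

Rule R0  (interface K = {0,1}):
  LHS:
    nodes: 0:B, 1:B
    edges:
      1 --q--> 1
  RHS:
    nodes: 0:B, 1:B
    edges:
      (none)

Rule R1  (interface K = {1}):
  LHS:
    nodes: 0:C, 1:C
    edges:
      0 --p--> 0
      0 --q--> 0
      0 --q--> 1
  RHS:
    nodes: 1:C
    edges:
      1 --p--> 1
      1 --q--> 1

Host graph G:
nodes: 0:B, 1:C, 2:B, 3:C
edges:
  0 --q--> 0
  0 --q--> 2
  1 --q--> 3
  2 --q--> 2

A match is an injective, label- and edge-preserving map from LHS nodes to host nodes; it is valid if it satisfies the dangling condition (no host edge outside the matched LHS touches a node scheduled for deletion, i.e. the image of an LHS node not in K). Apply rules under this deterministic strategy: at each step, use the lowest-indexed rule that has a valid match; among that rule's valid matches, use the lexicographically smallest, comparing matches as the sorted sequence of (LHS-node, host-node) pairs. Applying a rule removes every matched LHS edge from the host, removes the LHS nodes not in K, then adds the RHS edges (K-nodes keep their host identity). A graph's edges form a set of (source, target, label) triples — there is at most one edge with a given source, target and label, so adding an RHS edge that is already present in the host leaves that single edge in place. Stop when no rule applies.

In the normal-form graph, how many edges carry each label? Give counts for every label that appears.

Answer: q:2

Rewrite trace:
initial: |V|=4 |E|=4  E = 0-q->0 0-q->2 1-q->3 2-q->2
step 1: apply R0 at {0↦0, 1↦2}  → |V|=4 |E|=3  E = 0-q->0 0-q->2 1-q->3
step 2: apply R0 at {0↦2, 1↦0}  → |V|=4 |E|=2  E = 0-q->2 1-q->3
normal form: no rule applies after step 2
NF edges: [(0, 2, 'q'), (1, 3, 'q')]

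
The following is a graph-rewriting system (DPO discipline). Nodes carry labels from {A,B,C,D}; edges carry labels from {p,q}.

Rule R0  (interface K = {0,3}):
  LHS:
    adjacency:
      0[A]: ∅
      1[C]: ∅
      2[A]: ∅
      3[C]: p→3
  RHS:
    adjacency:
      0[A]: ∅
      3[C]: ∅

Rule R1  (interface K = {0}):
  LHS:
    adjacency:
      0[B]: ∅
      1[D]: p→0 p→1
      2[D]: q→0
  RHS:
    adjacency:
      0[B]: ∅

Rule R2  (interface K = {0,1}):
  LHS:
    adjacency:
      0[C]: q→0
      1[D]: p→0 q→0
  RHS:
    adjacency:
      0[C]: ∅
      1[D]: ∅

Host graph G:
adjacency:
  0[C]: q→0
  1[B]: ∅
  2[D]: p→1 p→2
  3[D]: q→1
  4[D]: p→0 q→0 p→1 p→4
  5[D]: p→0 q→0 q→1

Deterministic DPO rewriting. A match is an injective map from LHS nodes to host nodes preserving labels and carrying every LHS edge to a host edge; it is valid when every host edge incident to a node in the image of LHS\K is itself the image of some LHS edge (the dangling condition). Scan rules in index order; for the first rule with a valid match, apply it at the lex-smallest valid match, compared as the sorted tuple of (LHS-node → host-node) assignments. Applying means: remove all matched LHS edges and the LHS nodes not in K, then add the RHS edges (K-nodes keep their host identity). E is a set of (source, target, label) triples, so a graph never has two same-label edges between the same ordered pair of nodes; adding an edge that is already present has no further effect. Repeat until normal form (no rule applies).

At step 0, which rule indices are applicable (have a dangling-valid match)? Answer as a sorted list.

Answer: [R1,R2]

Rewrite trace:
R0: no valid match — LHS pattern not found
R1: 1 valid match — {0↦1, 1↦2, 2↦3}
R2: 2 valid matches — {0↦0, 1↦4}, {0↦0, 1↦5}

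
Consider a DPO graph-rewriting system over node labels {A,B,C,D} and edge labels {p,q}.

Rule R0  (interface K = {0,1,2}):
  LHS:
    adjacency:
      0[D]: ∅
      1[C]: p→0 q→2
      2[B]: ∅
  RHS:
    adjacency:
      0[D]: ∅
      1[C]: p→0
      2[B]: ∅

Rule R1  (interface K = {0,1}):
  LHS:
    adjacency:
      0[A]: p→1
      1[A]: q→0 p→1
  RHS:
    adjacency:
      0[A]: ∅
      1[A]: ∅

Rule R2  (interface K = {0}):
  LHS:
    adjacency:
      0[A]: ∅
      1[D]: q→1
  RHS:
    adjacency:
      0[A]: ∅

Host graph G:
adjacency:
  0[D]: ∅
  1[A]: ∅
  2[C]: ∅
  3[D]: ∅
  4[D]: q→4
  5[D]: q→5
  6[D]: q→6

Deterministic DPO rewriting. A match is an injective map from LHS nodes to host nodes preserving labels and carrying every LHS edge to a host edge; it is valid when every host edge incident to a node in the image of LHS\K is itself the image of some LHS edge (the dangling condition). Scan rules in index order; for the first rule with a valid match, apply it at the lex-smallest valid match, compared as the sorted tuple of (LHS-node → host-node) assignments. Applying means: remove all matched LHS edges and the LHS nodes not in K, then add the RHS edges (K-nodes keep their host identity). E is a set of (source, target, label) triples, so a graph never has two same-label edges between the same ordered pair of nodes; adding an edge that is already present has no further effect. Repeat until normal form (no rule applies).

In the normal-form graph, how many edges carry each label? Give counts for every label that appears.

Answer: (no edges)

Rewrite trace:
initial: |V|=7 |E|=3  E = 4-q->4 5-q->5 6-q->6
step 1: apply R2 at {0↦1, 1↦4}  → |V|=6 |E|=2  E = 5-q->5 6-q->6
step 2: apply R2 at {0↦1, 1↦5}  → |V|=5 |E|=1  E = 6-q->6
step 3: apply R2 at {0↦1, 1↦6}  → |V|=4 |E|=0  E = ∅
normal form: no rule applies after step 3
NF edges: []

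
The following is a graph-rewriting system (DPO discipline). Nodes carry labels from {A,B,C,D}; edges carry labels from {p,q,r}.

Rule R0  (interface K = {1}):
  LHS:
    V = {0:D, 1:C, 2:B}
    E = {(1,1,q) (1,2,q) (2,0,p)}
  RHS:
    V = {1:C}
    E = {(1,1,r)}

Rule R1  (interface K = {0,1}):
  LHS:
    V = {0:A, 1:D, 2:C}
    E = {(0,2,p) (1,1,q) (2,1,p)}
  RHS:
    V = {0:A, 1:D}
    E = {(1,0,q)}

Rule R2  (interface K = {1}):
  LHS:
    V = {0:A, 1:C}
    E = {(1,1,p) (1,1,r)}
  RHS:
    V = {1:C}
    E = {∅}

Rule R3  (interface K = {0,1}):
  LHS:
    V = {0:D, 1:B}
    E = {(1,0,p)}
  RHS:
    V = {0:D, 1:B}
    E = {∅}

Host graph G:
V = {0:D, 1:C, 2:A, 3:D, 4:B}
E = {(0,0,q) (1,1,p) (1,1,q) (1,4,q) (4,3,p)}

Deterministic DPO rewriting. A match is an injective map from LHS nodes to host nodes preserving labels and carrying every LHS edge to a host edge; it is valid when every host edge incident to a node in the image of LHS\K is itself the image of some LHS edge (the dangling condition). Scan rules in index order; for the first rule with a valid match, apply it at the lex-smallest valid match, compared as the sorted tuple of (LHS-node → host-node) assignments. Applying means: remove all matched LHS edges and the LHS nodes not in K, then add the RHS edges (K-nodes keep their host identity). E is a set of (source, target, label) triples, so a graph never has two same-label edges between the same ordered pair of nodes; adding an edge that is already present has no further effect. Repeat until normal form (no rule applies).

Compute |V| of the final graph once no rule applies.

start.  V:5 E:5  edges: 0-q->0 1-p->1 1-q->1 1-q->4 4-p->3
1. fire R0 via {0↦3, 1↦1, 2↦4}  →  V:3 E:3  edges: 0-q->0 1-p->1 1-r->1
2. fire R2 via {0↦2, 1↦1}  →  V:2 E:1  edges: 0-q->0
final graph: no rule applies after step 2
NF nodes: {0:D, 1:C}

Answer: 2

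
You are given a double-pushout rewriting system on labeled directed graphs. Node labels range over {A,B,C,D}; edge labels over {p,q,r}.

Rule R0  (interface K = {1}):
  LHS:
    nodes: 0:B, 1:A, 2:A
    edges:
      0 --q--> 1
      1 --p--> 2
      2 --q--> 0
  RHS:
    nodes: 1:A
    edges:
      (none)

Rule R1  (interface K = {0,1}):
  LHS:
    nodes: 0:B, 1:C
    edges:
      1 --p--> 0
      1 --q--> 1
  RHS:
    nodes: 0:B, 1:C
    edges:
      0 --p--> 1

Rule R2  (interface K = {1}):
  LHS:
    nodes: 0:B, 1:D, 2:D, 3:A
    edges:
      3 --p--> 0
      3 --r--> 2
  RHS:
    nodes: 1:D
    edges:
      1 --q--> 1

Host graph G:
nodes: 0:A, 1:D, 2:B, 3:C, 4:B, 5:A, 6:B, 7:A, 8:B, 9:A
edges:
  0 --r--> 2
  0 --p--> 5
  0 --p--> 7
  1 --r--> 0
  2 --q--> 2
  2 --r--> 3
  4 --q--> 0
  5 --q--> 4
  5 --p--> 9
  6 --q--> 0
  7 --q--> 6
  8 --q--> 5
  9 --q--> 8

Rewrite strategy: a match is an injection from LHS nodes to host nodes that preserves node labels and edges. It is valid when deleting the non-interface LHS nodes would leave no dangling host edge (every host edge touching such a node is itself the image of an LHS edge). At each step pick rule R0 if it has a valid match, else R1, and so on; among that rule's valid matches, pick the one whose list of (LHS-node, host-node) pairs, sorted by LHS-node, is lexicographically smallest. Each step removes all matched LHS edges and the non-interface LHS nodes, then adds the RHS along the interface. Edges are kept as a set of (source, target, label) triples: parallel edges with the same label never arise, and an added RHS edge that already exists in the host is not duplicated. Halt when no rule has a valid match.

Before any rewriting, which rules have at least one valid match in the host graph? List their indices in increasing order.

Answer: [R0]

Steps:
R0: 2 valid matches — {0↦6, 1↦0, 2↦7}, {0↦8, 1↦5, 2↦9}
R1: no valid match — LHS pattern not found
R2: no valid match — LHS pattern not found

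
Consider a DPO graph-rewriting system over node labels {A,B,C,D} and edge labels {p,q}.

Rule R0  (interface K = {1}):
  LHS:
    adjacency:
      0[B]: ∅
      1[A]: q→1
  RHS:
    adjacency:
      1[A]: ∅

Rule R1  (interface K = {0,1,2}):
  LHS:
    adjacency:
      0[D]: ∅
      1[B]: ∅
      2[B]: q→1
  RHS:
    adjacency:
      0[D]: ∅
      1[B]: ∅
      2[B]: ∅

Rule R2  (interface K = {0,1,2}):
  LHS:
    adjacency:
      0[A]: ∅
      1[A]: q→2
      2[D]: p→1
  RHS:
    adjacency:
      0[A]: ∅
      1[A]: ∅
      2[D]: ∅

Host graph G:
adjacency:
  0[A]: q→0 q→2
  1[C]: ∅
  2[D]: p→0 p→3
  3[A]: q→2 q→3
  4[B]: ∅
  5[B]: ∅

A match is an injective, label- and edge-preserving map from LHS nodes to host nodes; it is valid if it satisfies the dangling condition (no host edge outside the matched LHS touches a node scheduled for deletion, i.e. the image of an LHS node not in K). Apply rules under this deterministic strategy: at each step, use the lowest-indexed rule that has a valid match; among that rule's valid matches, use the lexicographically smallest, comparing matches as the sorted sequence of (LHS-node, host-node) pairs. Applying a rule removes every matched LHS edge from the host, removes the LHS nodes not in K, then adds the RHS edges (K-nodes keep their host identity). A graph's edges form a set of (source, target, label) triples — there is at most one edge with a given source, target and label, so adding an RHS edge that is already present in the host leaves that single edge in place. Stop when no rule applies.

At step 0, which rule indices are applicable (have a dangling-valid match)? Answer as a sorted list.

R0: 4 valid matches — {0↦4, 1↦0}, {0↦4, 1↦3}, {0↦5, 1↦0} (+1 more)
R1: no valid match — LHS pattern not found
R2: 2 valid matches — {0↦0, 1↦3, 2↦2}, {0↦3, 1↦0, 2↦2}

Answer: [R0,R2]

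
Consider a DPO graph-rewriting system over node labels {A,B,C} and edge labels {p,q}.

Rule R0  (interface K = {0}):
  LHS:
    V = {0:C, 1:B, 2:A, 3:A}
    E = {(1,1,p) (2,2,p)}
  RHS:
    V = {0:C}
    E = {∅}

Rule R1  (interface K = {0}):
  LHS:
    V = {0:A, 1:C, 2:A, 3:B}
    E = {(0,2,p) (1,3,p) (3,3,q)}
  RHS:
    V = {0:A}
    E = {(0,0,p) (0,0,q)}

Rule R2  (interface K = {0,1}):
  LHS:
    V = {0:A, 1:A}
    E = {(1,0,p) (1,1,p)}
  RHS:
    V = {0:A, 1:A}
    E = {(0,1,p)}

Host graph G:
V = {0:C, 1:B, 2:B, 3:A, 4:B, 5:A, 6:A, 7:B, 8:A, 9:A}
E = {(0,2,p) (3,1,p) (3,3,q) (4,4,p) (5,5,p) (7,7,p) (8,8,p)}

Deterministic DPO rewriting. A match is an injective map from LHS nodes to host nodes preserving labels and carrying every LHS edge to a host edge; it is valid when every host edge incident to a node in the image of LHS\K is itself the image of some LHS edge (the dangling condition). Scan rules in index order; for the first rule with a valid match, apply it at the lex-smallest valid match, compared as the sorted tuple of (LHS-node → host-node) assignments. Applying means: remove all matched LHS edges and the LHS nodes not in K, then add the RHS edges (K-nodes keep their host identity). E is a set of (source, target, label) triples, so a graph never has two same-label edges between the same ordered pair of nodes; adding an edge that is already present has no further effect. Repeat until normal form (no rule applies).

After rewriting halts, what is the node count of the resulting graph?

[0] host  ⇒  10 nodes, 7 edges  {0-p->2 3-p->1 3-q->3 4-p->4 5-p->5 7-p->7 8-p->8}
[1] R0 @ {0↦0, 1↦4, 2↦5, 3↦6}  ⇒  7 nodes, 5 edges  {0-p->2 3-p->1 3-q->3 7-p->7 8-p->8}
[2] R0 @ {0↦0, 1↦7, 2↦8, 3↦9}  ⇒  4 nodes, 3 edges  {0-p->2 3-p->1 3-q->3}
final graph: no rule applies after step 2
NF nodes: {0:C, 1:B, 2:B, 3:A}

Answer: 4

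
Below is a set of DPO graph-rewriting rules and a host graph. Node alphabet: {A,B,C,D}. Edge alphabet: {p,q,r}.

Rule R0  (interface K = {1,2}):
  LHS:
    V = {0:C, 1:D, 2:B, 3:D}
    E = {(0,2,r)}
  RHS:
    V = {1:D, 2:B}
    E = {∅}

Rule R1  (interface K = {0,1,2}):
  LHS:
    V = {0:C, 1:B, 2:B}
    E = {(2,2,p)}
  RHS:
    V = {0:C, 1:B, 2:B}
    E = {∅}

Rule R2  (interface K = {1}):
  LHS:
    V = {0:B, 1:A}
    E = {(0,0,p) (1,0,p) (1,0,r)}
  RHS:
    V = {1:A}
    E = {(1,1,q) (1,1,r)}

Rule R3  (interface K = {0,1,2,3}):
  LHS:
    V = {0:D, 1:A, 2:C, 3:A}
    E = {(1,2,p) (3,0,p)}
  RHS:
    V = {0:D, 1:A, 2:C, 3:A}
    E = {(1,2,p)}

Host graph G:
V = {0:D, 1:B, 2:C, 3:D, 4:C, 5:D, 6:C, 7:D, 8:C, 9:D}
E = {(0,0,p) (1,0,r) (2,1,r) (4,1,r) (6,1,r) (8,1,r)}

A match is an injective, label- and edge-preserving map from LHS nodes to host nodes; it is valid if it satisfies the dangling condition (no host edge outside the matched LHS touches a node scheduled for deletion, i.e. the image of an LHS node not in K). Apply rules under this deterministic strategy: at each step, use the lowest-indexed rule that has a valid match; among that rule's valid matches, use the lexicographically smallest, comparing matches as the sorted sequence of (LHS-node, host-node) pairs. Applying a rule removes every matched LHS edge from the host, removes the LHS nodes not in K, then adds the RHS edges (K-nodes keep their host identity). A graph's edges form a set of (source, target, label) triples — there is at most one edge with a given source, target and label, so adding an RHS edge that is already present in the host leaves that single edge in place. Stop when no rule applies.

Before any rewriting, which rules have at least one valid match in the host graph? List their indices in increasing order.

Answer: [R0]

Rewrite trace:
R0: 64 valid matches — {0↦2, 1↦0, 2↦1, 3↦3}, {0↦2, 1↦0, 2↦1, 3↦5}, {0↦2, 1↦0, 2↦1, 3↦7} (+61 more)
R1: no valid match — LHS pattern not found
R2: no valid match — LHS pattern not found
R3: no valid match — LHS pattern not found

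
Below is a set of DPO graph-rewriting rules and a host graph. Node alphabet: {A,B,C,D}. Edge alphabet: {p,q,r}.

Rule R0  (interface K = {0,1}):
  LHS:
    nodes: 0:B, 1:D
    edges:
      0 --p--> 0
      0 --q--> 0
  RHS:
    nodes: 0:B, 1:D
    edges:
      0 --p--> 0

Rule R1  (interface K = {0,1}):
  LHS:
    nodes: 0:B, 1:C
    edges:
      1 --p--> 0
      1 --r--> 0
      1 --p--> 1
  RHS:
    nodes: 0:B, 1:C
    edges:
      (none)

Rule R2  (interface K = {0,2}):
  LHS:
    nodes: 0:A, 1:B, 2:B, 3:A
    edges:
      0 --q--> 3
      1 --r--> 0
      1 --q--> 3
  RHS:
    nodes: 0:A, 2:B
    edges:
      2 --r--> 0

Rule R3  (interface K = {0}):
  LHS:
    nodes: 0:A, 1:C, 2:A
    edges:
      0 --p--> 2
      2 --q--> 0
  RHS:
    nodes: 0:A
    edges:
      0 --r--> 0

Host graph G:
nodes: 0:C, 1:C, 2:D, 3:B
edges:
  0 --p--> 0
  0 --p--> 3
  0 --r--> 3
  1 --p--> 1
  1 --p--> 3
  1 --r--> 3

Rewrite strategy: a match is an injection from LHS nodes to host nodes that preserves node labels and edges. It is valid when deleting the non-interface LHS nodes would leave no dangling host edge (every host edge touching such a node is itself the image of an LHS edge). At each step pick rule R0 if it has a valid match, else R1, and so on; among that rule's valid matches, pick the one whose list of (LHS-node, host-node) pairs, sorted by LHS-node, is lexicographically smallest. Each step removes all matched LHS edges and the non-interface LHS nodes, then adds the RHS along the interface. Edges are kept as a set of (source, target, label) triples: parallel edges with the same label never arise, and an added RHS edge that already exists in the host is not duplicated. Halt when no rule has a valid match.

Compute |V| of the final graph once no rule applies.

Answer: 4

Derivation:
start.  V:4 E:6  edges: 0-p->0 0-p->3 0-r->3 1-p->1 1-p->3 1-r->3
1. fire R1 via {0↦3, 1↦0}  →  V:4 E:3  edges: 1-p->1 1-p->3 1-r->3
2. fire R1 via {0↦3, 1↦1}  →  V:4 E:0  edges: ∅
halt: no rule applies after step 2
NF nodes: {0:C, 1:C, 2:D, 3:B}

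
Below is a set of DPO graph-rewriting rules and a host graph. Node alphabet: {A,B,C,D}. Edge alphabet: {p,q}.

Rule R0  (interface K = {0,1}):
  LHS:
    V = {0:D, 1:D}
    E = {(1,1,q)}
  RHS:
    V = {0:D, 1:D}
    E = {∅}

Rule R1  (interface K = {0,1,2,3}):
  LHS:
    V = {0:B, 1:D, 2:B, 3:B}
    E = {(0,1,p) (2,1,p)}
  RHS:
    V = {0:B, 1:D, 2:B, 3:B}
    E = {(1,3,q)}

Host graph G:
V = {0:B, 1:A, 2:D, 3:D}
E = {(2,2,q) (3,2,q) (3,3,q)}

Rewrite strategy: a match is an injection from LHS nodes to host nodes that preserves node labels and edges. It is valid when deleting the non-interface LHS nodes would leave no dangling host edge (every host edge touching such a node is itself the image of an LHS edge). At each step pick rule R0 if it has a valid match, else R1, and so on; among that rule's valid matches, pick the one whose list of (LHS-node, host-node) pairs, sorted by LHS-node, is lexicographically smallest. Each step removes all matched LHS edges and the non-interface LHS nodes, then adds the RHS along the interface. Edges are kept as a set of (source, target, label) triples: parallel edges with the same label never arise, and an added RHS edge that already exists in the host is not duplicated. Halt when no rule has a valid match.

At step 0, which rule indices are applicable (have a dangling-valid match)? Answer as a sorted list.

Answer: [R0]

Derivation:
R0: 2 valid matches — {0↦2, 1↦3}, {0↦3, 1↦2}
R1: no valid match — LHS pattern not found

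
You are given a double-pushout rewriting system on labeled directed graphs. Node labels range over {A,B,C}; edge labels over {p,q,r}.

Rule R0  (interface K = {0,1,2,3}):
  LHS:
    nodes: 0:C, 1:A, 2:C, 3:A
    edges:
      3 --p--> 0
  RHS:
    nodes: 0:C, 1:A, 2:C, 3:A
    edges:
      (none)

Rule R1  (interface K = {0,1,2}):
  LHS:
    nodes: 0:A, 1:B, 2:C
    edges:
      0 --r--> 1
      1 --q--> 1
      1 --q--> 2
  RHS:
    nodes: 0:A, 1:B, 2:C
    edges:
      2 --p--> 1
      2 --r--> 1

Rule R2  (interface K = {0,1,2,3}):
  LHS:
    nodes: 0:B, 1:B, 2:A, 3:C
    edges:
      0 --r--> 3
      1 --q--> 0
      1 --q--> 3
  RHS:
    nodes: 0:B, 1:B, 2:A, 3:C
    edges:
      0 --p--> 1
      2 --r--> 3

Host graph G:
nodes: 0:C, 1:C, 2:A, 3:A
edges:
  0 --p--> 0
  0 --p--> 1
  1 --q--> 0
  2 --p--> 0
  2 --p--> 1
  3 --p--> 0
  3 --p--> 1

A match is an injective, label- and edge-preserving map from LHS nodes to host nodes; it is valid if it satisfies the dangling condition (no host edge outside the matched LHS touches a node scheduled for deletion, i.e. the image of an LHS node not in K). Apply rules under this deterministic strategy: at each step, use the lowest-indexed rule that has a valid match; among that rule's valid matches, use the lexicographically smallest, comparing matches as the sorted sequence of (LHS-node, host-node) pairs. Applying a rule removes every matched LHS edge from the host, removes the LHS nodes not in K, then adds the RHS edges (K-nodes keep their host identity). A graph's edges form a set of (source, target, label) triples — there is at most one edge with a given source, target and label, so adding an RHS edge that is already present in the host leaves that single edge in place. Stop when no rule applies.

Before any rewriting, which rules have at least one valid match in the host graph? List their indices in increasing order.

Answer: [R0]

Steps:
R0: 4 valid matches — {0↦0, 1↦2, 2↦1, 3↦3}, {0↦0, 1↦3, 2↦1, 3↦2}, {0↦1, 1↦2, 2↦0, 3↦3} (+1 more)
R1: no valid match — LHS pattern not found
R2: no valid match — LHS pattern not found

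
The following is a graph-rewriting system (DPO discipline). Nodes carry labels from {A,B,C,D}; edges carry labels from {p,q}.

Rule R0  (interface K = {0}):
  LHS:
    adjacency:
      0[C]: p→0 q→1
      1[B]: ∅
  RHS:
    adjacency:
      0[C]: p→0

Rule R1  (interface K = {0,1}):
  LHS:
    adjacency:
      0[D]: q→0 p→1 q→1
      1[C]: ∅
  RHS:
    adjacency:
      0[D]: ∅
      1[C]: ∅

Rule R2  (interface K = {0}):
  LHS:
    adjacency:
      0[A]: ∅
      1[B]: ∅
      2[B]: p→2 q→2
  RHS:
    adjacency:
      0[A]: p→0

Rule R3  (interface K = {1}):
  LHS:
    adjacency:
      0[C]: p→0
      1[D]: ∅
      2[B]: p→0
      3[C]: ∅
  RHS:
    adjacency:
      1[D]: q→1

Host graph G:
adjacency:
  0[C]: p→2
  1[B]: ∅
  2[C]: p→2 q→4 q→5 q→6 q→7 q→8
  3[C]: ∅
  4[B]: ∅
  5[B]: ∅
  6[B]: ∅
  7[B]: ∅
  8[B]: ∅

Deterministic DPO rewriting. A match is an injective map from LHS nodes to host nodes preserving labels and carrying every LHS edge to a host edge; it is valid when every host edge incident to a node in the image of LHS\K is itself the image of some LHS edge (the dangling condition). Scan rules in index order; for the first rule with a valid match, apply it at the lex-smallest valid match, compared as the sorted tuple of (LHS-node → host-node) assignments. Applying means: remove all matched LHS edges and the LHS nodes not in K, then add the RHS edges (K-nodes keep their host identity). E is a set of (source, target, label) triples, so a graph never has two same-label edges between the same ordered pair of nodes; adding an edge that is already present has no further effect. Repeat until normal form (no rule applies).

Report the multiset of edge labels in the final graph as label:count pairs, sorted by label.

Answer: p:2

Steps:
start.  V:9 E:7  edges: 0-p->2 2-p->2 2-q->4 2-q->5 2-q->6 2-q->7 2-q->8
1. fire R0 via {0↦2, 1↦4}  →  V:8 E:6  edges: 0-p->2 2-p->2 2-q->5 2-q->6 2-q->7 2-q->8
2. fire R0 via {0↦2, 1↦5}  →  V:7 E:5  edges: 0-p->2 2-p->2 2-q->6 2-q->7 2-q->8
3. fire R0 via {0↦2, 1↦6}  →  V:6 E:4  edges: 0-p->2 2-p->2 2-q->7 2-q->8
4. fire R0 via {0↦2, 1↦7}  →  V:5 E:3  edges: 0-p->2 2-p->2 2-q->8
5. fire R0 via {0↦2, 1↦8}  →  V:4 E:2  edges: 0-p->2 2-p->2
halt: no rule applies after step 5
NF edges: [(0, 2, 'p'), (2, 2, 'p')]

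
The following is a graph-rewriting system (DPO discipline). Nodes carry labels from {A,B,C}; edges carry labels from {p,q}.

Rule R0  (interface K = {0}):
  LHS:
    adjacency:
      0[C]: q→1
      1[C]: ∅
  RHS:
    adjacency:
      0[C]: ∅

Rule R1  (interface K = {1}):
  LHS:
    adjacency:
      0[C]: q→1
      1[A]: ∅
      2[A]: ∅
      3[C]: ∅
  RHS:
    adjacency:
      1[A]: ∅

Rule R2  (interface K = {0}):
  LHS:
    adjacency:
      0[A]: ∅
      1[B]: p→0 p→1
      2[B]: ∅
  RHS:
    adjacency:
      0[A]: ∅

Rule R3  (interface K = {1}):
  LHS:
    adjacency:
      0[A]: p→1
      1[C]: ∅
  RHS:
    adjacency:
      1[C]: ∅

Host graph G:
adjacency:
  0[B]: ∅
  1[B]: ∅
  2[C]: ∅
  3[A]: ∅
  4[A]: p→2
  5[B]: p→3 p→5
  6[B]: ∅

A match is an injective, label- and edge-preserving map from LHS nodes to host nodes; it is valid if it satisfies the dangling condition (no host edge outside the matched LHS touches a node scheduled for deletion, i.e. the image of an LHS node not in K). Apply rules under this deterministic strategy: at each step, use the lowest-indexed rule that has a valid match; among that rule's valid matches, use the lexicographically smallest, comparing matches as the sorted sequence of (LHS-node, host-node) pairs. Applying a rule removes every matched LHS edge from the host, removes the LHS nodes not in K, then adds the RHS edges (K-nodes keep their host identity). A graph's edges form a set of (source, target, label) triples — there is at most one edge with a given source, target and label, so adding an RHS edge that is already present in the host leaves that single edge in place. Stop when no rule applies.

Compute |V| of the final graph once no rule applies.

Answer: 4

Rewrite trace:
[0] host  ⇒  7 nodes, 3 edges  {4-p->2 5-p->3 5-p->5}
[1] R2 @ {0↦3, 1↦5, 2↦0}  ⇒  5 nodes, 1 edges  {4-p->2}
[2] R3 @ {0↦4, 1↦2}  ⇒  4 nodes, 0 edges  {∅}
halt: no rule applies after step 2
NF nodes: {1:B, 2:C, 3:A, 6:B}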